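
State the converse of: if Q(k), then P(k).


The converse of (P → Q) is (Q → P). It is not in general equivalent to the original.
Here P = 'Q(k)' and Q = 'P(k)'.

If P(k), then Q(k).


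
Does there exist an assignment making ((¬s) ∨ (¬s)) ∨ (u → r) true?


Search for a satisfying assignment over {r, s, u}.
Try r=F, s=F, u=F: the formula evaluates to T.
A satisfying assignment exists.

Satisfiable.


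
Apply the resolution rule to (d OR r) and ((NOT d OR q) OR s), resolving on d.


The clauses contain complementary literals d and NOTd.
Resolution eliminates this pair and disjoins the remaining literals (merging duplicates).

((r OR s) OR q)


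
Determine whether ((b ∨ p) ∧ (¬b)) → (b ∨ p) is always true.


Build the truth table over {b, p}:
b | p | φ
---------
F | F | T
T | F | T
F | T | T
T | T | T
Every row evaluates to true.

Yes, it is a tautology.


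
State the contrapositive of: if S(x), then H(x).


The contrapositive of (P → Q) is (¬Q → ¬P); it is logically equivalent to the original.
Here P = 'S(x)' and Q = 'H(x)'.

If not (H(x)), then not (S(x)).


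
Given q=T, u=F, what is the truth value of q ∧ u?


Conjunction is true only when both operands are true.
Substitute: q=T, u=F.
T ∧ F evaluates to F.

F


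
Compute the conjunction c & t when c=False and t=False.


Conjunction is true only when both operands are true.
Substitute: c=False, t=False.
False & False evaluates to False.

False


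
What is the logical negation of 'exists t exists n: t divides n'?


Negation flips each quantifier (∀↔∃) and negates the inner predicate.
¬(exists t exists n: φ) = forall t forall n: ¬φ.

forall t forall n: ~(t divides n)


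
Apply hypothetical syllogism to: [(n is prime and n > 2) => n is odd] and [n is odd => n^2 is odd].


Hypothetical syllogism: from (P → Q) and (Q → R), infer (P → R).
Chain the two implications through the shared middle term 'n is odd'.

(n is prime and n > 2) => n^2 is odd


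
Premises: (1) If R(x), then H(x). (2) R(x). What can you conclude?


Modus ponens: from (P → Q) and P, infer Q.
P = 'R(x)' is asserted, and P → Q holds, so Q follows.

H(x).


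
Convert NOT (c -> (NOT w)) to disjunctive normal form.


Step 1: Rewrite implication then negate: ¬(¬c ∨ (¬w)) = c ∧ ¬(¬w).
Step 2: Eliminate any double negations (¬¬X = X).

c AND w


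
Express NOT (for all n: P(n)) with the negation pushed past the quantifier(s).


¬(for all x: φ) = there exists x: ¬φ, and ¬(there exists x: φ) = for all x: ¬φ.
Apply to the universal statement.

there exists n: NOT(P(n))


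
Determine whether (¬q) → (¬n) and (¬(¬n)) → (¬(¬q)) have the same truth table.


Compare truth tables:
n | q | φ | ψ
-------------
F | F | T | T
T | F | F | F
F | T | T | T
T | T | T | T
The columns φ and ψ agree on every row.

Yes, they are logically equivalent.


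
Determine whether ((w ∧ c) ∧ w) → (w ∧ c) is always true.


Build the truth table over {c, w}:
c | w | φ
---------
F | F | T
T | F | T
F | T | T
T | T | T
Every row evaluates to true.

Yes, it is a tautology.


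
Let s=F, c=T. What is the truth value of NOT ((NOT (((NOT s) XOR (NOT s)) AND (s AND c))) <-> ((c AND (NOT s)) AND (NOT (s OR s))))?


Substitute s=F, c=T:
… (earlier sub-steps elided)
s AND c = F AND T = F
((NOT s) XOR (NOT s)) AND (s AND c) = F AND F = F
NOT (((NOT s) XOR (NOT s)) AND (s AND c)) = T
NOT s = T
c AND (NOT s) = T AND T = T
s OR s = F OR F = F
NOT (s OR s) = T
(c AND (NOT s)) AND (NOT (s OR s)) = T AND T = T
(NOT (((NOT s) XOR (NOT s)) AND (s AND c))) <-> ((c AND (NOT s)) AND (NOT (s OR s))) = T <-> T = T
NOT ((NOT (((NOT s) XOR (NOT s)) AND (s AND c))) <-> ((c AND (NOT s)) AND (NOT (s OR s)))) = F

F


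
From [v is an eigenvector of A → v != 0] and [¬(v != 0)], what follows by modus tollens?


Modus tollens: from (P → Q) and ¬Q, infer ¬P.
Q = 'v != 0' is denied; since P → Q, P must also fail.

Not (v is an eigenvector of A).


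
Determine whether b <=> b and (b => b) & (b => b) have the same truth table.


Compare truth tables:
b | φ | ψ
---------
False | True | True
True | True | True
The columns φ and ψ agree on every row.

Yes, they are logically equivalent.


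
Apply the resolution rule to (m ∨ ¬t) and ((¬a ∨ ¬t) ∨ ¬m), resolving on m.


The clauses contain complementary literals m and ¬m.
Resolution eliminates this pair and disjoins the remaining literals (merging duplicates).

(¬t ∨ ¬a)


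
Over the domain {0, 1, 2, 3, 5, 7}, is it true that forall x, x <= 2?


Evaluate the predicate on each element: 0:True, 1:True, 2:True, 3:False, 5:False, 7:False.
Counterexample x = 3 fails the predicate.

False


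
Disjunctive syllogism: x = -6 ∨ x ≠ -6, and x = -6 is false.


Disjunctive syllogism: from (P ∨ Q) and ¬P, infer Q.
One disjunct, 'x = -6', is ruled out; the other must hold.

x ≠ -6


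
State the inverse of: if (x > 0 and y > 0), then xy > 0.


The inverse of (P → Q) is (¬P → ¬Q). It is equivalent to the converse, not to the original.
Here P = '(x > 0 and y > 0)' and Q = 'xy > 0'.

If not ((x > 0 and y > 0)), then not (xy > 0).


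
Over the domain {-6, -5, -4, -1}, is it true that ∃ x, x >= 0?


Evaluate the predicate on each element: -6:F, -5:F, -4:F, -1:F.
No element satisfies the predicate.

F


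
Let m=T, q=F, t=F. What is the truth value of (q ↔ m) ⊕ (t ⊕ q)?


Substitute m=T, q=F, t=F:
q ↔ m = F ↔ T = F
t ⊕ q = F ⊕ F = F
(q ↔ m) ⊕ (t ⊕ q) = F ⊕ F = F

F


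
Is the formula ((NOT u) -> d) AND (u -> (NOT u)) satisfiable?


Search for a satisfying assignment over {d, u}.
Try d=T, u=F: the formula evaluates to T.
A satisfying assignment exists.

Satisfiable.


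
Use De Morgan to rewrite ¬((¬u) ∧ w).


De Morgan: the negation of a conjunction is the disjunction of the negations.
Distribute ¬ across ∧, flipping it to ∨, and negate each literal.

u ∨ (¬w)


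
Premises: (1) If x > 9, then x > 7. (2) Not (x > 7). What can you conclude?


Modus tollens: from (P → Q) and ¬Q, infer ¬P.
Q = 'x > 7' is denied; since P → Q, P must also fail.

Not (x > 9).


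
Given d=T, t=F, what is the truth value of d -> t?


Implication is false only when antecedent is true and consequent is false.
Substitute: d=T, t=F.
T -> F evaluates to F.

F


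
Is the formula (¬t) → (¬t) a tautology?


Build the truth table over {t}:
t | φ
-----
F | T
T | T
Every row evaluates to true.

Yes, it is a tautology.


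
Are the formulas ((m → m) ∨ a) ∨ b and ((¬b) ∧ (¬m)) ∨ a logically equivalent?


Compare truth tables:
a | b | m | φ | ψ
-----------------
F | F | F | T | T
T | F | F | T | T
F | T | F | T | F
T | T | F | T | T
F | F | T | T | F
T | F | T | T | T
F | T | T | T | F
T | T | T | T | T
They differ at row 3 (a=F, b=T, m=F): φ=T but ψ=F.

No, they are not logically equivalent.


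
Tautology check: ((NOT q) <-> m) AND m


Build the truth table over {m, q}:
m | q | φ
---------
F | F | F
T | F | T
F | T | F
T | T | F
Counterexample at row 1: with m=F, q=F, the formula is F.

No, it is not a tautology.


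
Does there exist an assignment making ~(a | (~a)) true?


Check all 2 assignments over {a}:
a | φ
-----
False | False
True | False
No assignment makes the formula true.

Unsatisfiable.


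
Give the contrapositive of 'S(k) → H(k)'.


The contrapositive of (P → Q) is (¬Q → ¬P); it is logically equivalent to the original.
Here P = 'S(k)' and Q = 'H(k)'.

If not (H(k)), then not (S(k)).


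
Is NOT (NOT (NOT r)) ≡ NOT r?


Compare truth tables:
r | φ | ψ
---------
F | T | T
T | F | F
The columns φ and ψ agree on every row.

Yes, they are logically equivalent.


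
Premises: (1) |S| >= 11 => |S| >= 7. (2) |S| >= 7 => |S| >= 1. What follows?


Hypothetical syllogism: from (P → Q) and (Q → R), infer (P → R).
Chain the two implications through the shared middle term '|S| >= 7'.

|S| >= 11 => |S| >= 1


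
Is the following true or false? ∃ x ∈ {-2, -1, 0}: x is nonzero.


Evaluate the predicate on each element: -2:T, -1:T, 0:F.
Witness x = -2 satisfies the predicate.

T


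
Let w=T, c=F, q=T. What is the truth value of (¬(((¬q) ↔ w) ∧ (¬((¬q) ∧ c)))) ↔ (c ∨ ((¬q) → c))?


Substitute w=T, c=F, q=T:
… (earlier sub-steps elided)
(¬q) ↔ w = F ↔ T = F
¬q = F
(¬q) ∧ c = F ∧ F = F
¬((¬q) ∧ c) = T
((¬q) ↔ w) ∧ (¬((¬q) ∧ c)) = F ∧ T = F
¬(((¬q) ↔ w) ∧ (¬((¬q) ∧ c))) = T
¬q = F
(¬q) → c = F → F = T
c ∨ ((¬q) → c) = F ∨ T = T
(¬(((¬q) ↔ w) ∧ (¬((¬q) ∧ c)))) ↔ (c ∨ ((¬q) → c)) = T ↔ T = T

T


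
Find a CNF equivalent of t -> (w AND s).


Step 1: Rewrite t → (w ∧ s) as ¬t ∨ (w ∧ s).
Step 2: Distribute ∨ over ∧.

((NOT t) OR w) AND ((NOT t) OR s)


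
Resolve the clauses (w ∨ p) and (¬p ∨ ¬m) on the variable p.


The clauses contain complementary literals p and ¬p.
Resolution eliminates this pair and disjoins the remaining literals (merging duplicates).

(w ∨ ¬m)


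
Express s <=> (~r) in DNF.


Step 1: s ↔ (¬r) is true exactly when both agree: (s ∧ (¬r)) ∨ (¬s ∧ ¬(¬r)).
Step 2: Eliminate any double negations (¬¬X = X).

(s & (~r)) | ((~s) & r)


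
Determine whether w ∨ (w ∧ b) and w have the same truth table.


Compare truth tables:
b | w | φ | ψ
-------------
F | F | F | F
T | F | F | F
F | T | T | T
T | T | T | T
The columns φ and ψ agree on every row.

Yes, they are logically equivalent.


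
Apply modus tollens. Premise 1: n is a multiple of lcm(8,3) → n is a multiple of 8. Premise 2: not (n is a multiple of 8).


Modus tollens: from (P → Q) and ¬Q, infer ¬P.
Q = 'n is a multiple of 8' is denied; since P → Q, P must also fail.

Not (n is a multiple of lcm(8,3)).


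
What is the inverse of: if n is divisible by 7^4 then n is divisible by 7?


The inverse of (P → Q) is (¬P → ¬Q). It is equivalent to the converse, not to the original.
Here P = 'n is divisible by 7^4' and Q = 'n is divisible by 7'.

If not (n is divisible by 7^4), then not (n is divisible by 7).


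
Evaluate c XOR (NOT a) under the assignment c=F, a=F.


Substitute c=F, a=F:
NOT a = T
c XOR (NOT a) = F XOR T = T

T


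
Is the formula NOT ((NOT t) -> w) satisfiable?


Search for a satisfying assignment over {t, w}.
Try t=F, w=F: the formula evaluates to T.
A satisfying assignment exists.

Satisfiable.


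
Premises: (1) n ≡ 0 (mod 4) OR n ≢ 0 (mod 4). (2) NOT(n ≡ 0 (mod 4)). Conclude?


Disjunctive syllogism: from (P ∨ Q) and ¬P, infer Q.
One disjunct, 'n ≡ 0 (mod 4)', is ruled out; the other must hold.

n ≢ 0 (mod 4)


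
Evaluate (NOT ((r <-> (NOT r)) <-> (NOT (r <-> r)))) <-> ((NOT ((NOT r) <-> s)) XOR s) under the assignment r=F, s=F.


Substitute r=F, s=F:
… (earlier sub-steps elided)
r <-> (NOT r) = F <-> T = F
r <-> r = F <-> F = T
NOT (r <-> r) = F
(r <-> (NOT r)) <-> (NOT (r <-> r)) = F <-> F = T
NOT ((r <-> (NOT r)) <-> (NOT (r <-> r))) = F
NOT r = T
(NOT r) <-> s = T <-> F = F
NOT ((NOT r) <-> s) = T
(NOT ((NOT r) <-> s)) XOR s = T XOR F = T
(NOT ((r <-> (NOT r)) <-> (NOT (r <-> r)))) <-> ((NOT ((NOT r) <-> s)) XOR s) = F <-> T = F

F


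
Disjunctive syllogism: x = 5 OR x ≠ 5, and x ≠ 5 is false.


Disjunctive syllogism: from (P ∨ Q) and ¬P, infer Q.
One disjunct, 'x ≠ 5', is ruled out; the other must hold.

x = 5


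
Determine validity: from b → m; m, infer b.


This is affirming the consequent (fallacy). There exist truth assignments where the premises are all true but the conclusion is false.

Invalid.


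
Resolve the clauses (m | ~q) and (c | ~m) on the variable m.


The clauses contain complementary literals m and ~m.
Resolution eliminates this pair and disjoins the remaining literals (merging duplicates).

(~q | c)


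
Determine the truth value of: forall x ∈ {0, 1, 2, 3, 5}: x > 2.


Evaluate the predicate on each element: 0:False, 1:False, 2:False, 3:True, 5:True.
Counterexample x = 0 fails the predicate.

False


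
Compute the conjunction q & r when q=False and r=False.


Conjunction is true only when both operands are true.
Substitute: q=False, r=False.
False & False evaluates to False.

False


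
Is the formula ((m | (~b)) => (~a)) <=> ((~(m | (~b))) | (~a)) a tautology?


Build the truth table over {a, b, m}:
a | b | m | φ
-------------
False | False | False | True
True | False | False | True
False | True | False | True
True | True | False | True
False | False | True | True
True | False | True | True
False | True | True | True
True | True | True | True
Every row evaluates to true.

Yes, it is a tautology.


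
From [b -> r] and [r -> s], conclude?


Hypothetical syllogism: from (P → Q) and (Q → R), infer (P → R).
Chain the two implications through the shared middle term 'r'.

b -> s


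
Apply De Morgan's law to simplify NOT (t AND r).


De Morgan: the negation of a conjunction is the disjunction of the negations.
Distribute NOT across AND, flipping it to OR, and negate each literal.

(NOT t) OR (NOT r)


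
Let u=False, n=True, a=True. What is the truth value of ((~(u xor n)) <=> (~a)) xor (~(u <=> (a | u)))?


Substitute u=False, n=True, a=True:
u xor n = False xor True = True
~(u xor n) = False
~a = False
(~(u xor n)) <=> (~a) = False <=> False = True
a | u = True | False = True
u <=> (a | u) = False <=> True = False
~(u <=> (a | u)) = True
((~(u xor n)) <=> (~a)) xor (~(u <=> (a | u))) = True xor True = False

False


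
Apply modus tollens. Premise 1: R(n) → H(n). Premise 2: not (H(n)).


Modus tollens: from (P → Q) and ¬Q, infer ¬P.
Q = 'H(n)' is denied; since P → Q, P must also fail.

Not (R(n)).


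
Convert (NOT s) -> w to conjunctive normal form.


Step 1: Rewrite (¬s) → w as ¬(¬s) ∨ w.
Step 2: Eliminate any double negations (¬¬X = X).

s OR w


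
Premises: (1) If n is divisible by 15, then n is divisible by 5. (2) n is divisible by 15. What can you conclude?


Modus ponens: from (P → Q) and P, infer Q.
P = 'n is divisible by 15' is asserted, and P → Q holds, so Q follows.

n is divisible by 5.


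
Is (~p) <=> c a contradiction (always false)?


Truth table over {c, p}:
c | p | φ
---------
False | False | False
True | False | True
False | True | True
True | True | False
Satisfying assignment at row 2: c=True, p=False gives True.

No, it is not a contradiction.


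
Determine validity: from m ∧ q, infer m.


This matches the form of conjunction elimination: the conclusion follows in every model of the premises.

Valid.


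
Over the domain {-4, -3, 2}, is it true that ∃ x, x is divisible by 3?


Evaluate the predicate on each element: -4:F, -3:T, 2:F.
Witness x = -3 satisfies the predicate.

T


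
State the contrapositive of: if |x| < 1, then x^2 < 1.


The contrapositive of (P → Q) is (¬Q → ¬P); it is logically equivalent to the original.
Here P = '|x| < 1' and Q = 'x^2 < 1'.

If not (x^2 < 1), then not (|x| < 1).


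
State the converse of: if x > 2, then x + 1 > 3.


The converse of (P → Q) is (Q → P). It is not in general equivalent to the original.
Here P = 'x > 2' and Q = 'x + 1 > 3'.

If x + 1 > 3, then x > 2.


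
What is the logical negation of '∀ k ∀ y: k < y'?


Negation flips each quantifier (∀↔∃) and negates the inner predicate.
¬(∀ k ∀ y: φ) = ∃ k ∃ y: ¬φ.

∃ k ∃ y: ¬(k < y)


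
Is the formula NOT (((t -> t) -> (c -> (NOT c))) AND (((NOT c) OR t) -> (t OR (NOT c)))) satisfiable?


Search for a satisfying assignment over {c, t}.
Try c=T, t=F: the formula evaluates to T.
A satisfying assignment exists.

Satisfiable.


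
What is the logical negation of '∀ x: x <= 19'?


¬(∀ x: φ) = ∃ x: ¬φ, and ¬(∃ x: φ) = ∀ x: ¬φ.
Apply to the universal statement.

∃ x: ¬(x <= 19)


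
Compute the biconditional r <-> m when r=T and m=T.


Biconditional is true when both operands have the same truth value.
Substitute: r=T, m=T.
T <-> T evaluates to T.

T


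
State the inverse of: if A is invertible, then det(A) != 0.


The inverse of (P → Q) is (¬P → ¬Q). It is equivalent to the converse, not to the original.
Here P = 'A is invertible' and Q = 'det(A) != 0'.

If not (A is invertible), then not (det(A) != 0).


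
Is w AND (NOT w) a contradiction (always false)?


Truth table over {w}:
w | φ
-----
F | F
T | F
Every row is false.

Yes, it is a contradiction.


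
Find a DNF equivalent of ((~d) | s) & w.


Step 1: Distribute ∧ over ∨: ((¬d) ∨ s) ∧ w = ((¬d) ∧ w) ∨ (s ∧ w).

((~d) & w) | (s & w)


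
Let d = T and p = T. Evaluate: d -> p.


Implication is false only when antecedent is true and consequent is false.
Substitute: d=T, p=T.
T -> T evaluates to T.

T


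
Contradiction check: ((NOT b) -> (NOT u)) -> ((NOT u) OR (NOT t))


Truth table over {b, t, u}:
b | t | u | φ
-------------
F | F | F | T
T | F | F | T
F | T | F | T
T | T | F | T
F | F | T | T
T | F | T | T
F | T | T | T
T | T | T | F
Satisfying assignment at row 1: b=F, t=F, u=F gives T.

No, it is not a contradiction.


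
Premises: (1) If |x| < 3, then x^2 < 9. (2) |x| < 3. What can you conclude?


Modus ponens: from (P → Q) and P, infer Q.
P = '|x| < 3' is asserted, and P → Q holds, so Q follows.

x^2 < 9.


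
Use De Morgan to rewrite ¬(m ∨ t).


De Morgan: the negation of a disjunction is the conjunction of the negations.
Distribute ¬ across ∨, flipping it to ∧, and negate each literal.

(¬m) ∧ (¬t)


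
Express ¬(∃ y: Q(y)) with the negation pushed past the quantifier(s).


¬(∀ x: φ) = ∃ x: ¬φ, and ¬(∃ x: φ) = ∀ x: ¬φ.
Apply to the existential statement.

∀ y: ¬(Q(y))


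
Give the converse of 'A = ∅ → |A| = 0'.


The converse of (P → Q) is (Q → P). It is not in general equivalent to the original.
Here P = 'A = ∅' and Q = '|A| = 0'.

If |A| = 0, then A = ∅.


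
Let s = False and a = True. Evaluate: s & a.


Conjunction is true only when both operands are true.
Substitute: s=False, a=True.
False & True evaluates to False.

False


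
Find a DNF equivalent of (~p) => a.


Step 1: Rewrite (¬p) → a as ¬(¬p) ∨ a.
Step 2: Eliminate any double negations (¬¬X = X).

p | a


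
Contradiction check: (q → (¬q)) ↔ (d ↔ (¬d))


Truth table over {d, q}:
d | q | φ
---------
F | F | F
T | F | F
F | T | T
T | T | T
Satisfying assignment at row 3: d=F, q=T gives T.

No, it is not a contradiction.


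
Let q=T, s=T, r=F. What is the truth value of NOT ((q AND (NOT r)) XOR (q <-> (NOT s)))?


Substitute q=T, s=T, r=F:
NOT r = T
q AND (NOT r) = T AND T = T
NOT s = F
q <-> (NOT s) = T <-> F = F
(q AND (NOT r)) XOR (q <-> (NOT s)) = T XOR F = T
NOT ((q AND (NOT r)) XOR (q <-> (NOT s))) = F

F


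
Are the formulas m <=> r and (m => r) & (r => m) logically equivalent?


Compare truth tables:
m | r | φ | ψ
-------------
False | False | True | True
True | False | False | False
False | True | False | False
True | True | True | True
The columns φ and ψ agree on every row.

Yes, they are logically equivalent.


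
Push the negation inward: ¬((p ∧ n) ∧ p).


De Morgan: the negation of a conjunction is the disjunction of the negations.
Distribute ¬ across ∧, flipping it to ∨, and negate each literal.

((¬p) ∨ (¬n)) ∨ (¬p)


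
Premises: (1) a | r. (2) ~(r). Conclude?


Disjunctive syllogism: from (P ∨ Q) and ¬P, infer Q.
One disjunct, 'r', is ruled out; the other must hold.

a


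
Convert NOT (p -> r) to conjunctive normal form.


Step 1: Rewrite p → r as ¬p ∨ r.
Step 2: Negate: ¬(¬p ∨ r) = p ∧ ¬r (De Morgan + double negation).

p AND (NOT r)


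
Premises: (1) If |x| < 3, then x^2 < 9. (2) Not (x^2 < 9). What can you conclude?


Modus tollens: from (P → Q) and ¬Q, infer ¬P.
Q = 'x^2 < 9' is denied; since P → Q, P must also fail.

Not (|x| < 3).


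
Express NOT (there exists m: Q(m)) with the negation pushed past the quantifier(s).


¬(for all x: φ) = there exists x: ¬φ, and ¬(there exists x: φ) = for all x: ¬φ.
Apply to the existential statement.

for all m: NOT(Q(m))


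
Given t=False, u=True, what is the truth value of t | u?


Disjunction is false only when both operands are false.
Substitute: t=False, u=True.
False | True evaluates to True.

True


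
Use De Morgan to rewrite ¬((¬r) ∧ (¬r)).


De Morgan: the negation of a conjunction is the disjunction of the negations.
Distribute ¬ across ∧, flipping it to ∨, and negate each literal.

r ∨ r


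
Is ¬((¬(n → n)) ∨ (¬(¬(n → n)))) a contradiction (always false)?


Truth table over {n}:
n | φ
-----
F | F
T | F
Every row is false.

Yes, it is a contradiction.


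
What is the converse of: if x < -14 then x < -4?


The converse of (P → Q) is (Q → P). It is not in general equivalent to the original.
Here P = 'x < -14' and Q = 'x < -4'.

If x < -4, then x < -14.


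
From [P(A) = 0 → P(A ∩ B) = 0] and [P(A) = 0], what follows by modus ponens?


Modus ponens: from (P → Q) and P, infer Q.
P = 'P(A) = 0' is asserted, and P → Q holds, so Q follows.

P(A ∩ B) = 0.


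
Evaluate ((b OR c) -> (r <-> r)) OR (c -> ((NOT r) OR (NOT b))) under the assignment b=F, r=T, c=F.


Substitute b=F, r=T, c=F:
b OR c = F OR F = F
r <-> r = T <-> T = T
(b OR c) -> (r <-> r) = F -> T = T
NOT r = F
NOT b = T
(NOT r) OR (NOT b) = F OR T = T
c -> ((NOT r) OR (NOT b)) = F -> T = T
((b OR c) -> (r <-> r)) OR (c -> ((NOT r) OR (NOT b))) = T OR T = T

T


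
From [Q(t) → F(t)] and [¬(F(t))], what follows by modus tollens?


Modus tollens: from (P → Q) and ¬Q, infer ¬P.
Q = 'F(t)' is denied; since P → Q, P must also fail.

Not (Q(t)).


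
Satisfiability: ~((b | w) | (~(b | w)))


Check all 4 assignments over {b, w}:
b | w | φ
---------
False | False | False
True | False | False
False | True | False
True | True | False
No assignment makes the formula true.

Unsatisfiable.


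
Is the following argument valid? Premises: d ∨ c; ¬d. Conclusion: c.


This matches the form of disjunctive syllogism: the conclusion follows in every model of the premises.

Valid.


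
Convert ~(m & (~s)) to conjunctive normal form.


Step 1: Apply De Morgan: ¬(m ∧ (¬s)) = ¬m ∨ ¬(¬s).
Step 2: Eliminate any double negations (¬¬X = X).

(~m) | s


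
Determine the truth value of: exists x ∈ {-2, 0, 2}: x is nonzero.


Evaluate the predicate on each element: -2:True, 0:False, 2:True.
Witness x = -2 satisfies the predicate.

True


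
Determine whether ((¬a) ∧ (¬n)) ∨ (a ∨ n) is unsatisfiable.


Truth table over {a, n}:
a | n | φ
---------
F | F | T
T | F | T
F | T | T
T | T | T
Satisfying assignment at row 1: a=F, n=F gives T.

No, it is not a contradiction.


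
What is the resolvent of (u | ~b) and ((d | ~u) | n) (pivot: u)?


The clauses contain complementary literals u and ~u.
Resolution eliminates this pair and disjoins the remaining literals (merging duplicates).

((~b | n) | d)


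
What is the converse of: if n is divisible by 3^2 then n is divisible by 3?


The converse of (P → Q) is (Q → P). It is not in general equivalent to the original.
Here P = 'n is divisible by 3^2' and Q = 'n is divisible by 3'.

If n is divisible by 3, then n is divisible by 3^2.


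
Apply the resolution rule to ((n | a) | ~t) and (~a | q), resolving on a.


The clauses contain complementary literals a and ~a.
Resolution eliminates this pair and disjoins the remaining literals (merging duplicates).

((n | ~t) | q)


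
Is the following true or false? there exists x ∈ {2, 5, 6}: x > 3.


Evaluate the predicate on each element: 2:F, 5:T, 6:T.
Witness x = 5 satisfies the predicate.

T


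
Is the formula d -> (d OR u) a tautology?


Build the truth table over {d, u}:
d | u | φ
---------
F | F | T
T | F | T
F | T | T
T | T | T
Every row evaluates to true.

Yes, it is a tautology.


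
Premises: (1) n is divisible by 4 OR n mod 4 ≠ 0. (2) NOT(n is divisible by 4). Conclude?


Disjunctive syllogism: from (P ∨ Q) and ¬P, infer Q.
One disjunct, 'n is divisible by 4', is ruled out; the other must hold.

n mod 4 ≠ 0


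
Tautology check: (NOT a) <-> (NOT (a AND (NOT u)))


Build the truth table over {a, u}:
a | u | φ
---------
F | F | T
T | F | T
F | T | T
T | T | F
Counterexample at row 4: with a=T, u=T, the formula is F.

No, it is not a tautology.


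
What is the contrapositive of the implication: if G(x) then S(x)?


The contrapositive of (P → Q) is (¬Q → ¬P); it is logically equivalent to the original.
Here P = 'G(x)' and Q = 'S(x)'.

If not (S(x)), then not (G(x)).


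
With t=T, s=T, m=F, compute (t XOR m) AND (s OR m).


Substitute t=T, s=T, m=F:
t XOR m = T XOR F = T
s OR m = T OR F = T
(t XOR m) AND (s OR m) = T AND T = T

T


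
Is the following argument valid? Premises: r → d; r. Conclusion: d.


This matches the form of modus ponens: the conclusion follows in every model of the premises.

Valid.


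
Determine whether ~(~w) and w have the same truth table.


Compare truth tables:
w | φ | ψ
---------
False | False | False
True | True | True
The columns φ and ψ agree on every row.

Yes, they are logically equivalent.


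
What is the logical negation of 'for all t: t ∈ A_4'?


¬(for all x: φ) = there exists x: ¬φ, and ¬(there exists x: φ) = for all x: ¬φ.
Apply to the universal statement.

there exists t: NOT(t ∈ A_4)


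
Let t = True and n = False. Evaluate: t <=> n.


Biconditional is true when both operands have the same truth value.
Substitute: t=True, n=False.
True <=> False evaluates to False.

False


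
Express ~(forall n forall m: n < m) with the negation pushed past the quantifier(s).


Negation flips each quantifier (∀↔∃) and negates the inner predicate.
¬(forall n forall m: φ) = exists n exists m: ¬φ.

exists n exists m: ~(n < m)


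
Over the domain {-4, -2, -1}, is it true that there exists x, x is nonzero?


Evaluate the predicate on each element: -4:T, -2:T, -1:T.
Witness x = -4 satisfies the predicate.

T


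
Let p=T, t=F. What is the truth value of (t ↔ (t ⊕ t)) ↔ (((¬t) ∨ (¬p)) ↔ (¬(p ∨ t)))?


Substitute p=T, t=F:
t ⊕ t = F ⊕ F = F
t ↔ (t ⊕ t) = F ↔ F = T
¬t = T
¬p = F
(¬t) ∨ (¬p) = T ∨ F = T
p ∨ t = T ∨ F = T
¬(p ∨ t) = F
((¬t) ∨ (¬p)) ↔ (¬(p ∨ t)) = T ↔ F = F
(t ↔ (t ⊕ t)) ↔ (((¬t) ∨ (¬p)) ↔ (¬(p ∨ t))) = T ↔ F = F

F


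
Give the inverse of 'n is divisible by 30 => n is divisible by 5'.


The inverse of (P → Q) is (¬P → ¬Q). It is equivalent to the converse, not to the original.
Here P = 'n is divisible by 30' and Q = 'n is divisible by 5'.

If not (n is divisible by 30), then not (n is divisible by 5).


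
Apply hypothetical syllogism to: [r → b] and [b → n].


Hypothetical syllogism: from (P → Q) and (Q → R), infer (P → R).
Chain the two implications through the shared middle term 'b'.

r → n


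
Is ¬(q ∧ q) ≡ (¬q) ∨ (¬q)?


Compare truth tables:
q | φ | ψ
---------
F | T | T
T | F | F
The columns φ and ψ agree on every row.

Yes, they are logically equivalent.


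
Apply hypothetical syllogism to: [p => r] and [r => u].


Hypothetical syllogism: from (P → Q) and (Q → R), infer (P → R).
Chain the two implications through the shared middle term 'r'.

p => u


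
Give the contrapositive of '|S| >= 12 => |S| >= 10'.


The contrapositive of (P → Q) is (¬Q → ¬P); it is logically equivalent to the original.
Here P = '|S| >= 12' and Q = '|S| >= 10'.

If not (|S| >= 10), then not (|S| >= 12).


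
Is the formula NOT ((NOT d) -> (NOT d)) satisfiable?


Check all 2 assignments over {d}:
d | φ
-----
F | F
T | F
No assignment makes the formula true.

Unsatisfiable.


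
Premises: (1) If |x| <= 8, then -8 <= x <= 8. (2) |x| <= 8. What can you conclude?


Modus ponens: from (P → Q) and P, infer Q.
P = '|x| <= 8' is asserted, and P → Q holds, so Q follows.

-8 <= x <= 8.


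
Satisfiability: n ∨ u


Search for a satisfying assignment over {n, u}.
Try n=T, u=F: the formula evaluates to T.
A satisfying assignment exists.

Satisfiable.


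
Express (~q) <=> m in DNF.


Step 1: (¬q) ↔ m is true exactly when both agree: ((¬q) ∧ m) ∨ (¬(¬q) ∧ ¬m).
Step 2: Eliminate any double negations (¬¬X = X).

((~q) & m) | (q & (~m))


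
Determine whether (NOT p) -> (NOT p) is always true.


Build the truth table over {p}:
p | φ
-----
F | T
T | T
Every row evaluates to true.

Yes, it is a tautology.


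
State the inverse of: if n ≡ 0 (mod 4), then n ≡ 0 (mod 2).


The inverse of (P → Q) is (¬P → ¬Q). It is equivalent to the converse, not to the original.
Here P = 'n ≡ 0 (mod 4)' and Q = 'n ≡ 0 (mod 2)'.

If not (n ≡ 0 (mod 4)), then not (n ≡ 0 (mod 2)).


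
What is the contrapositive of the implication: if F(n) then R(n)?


The contrapositive of (P → Q) is (¬Q → ¬P); it is logically equivalent to the original.
Here P = 'F(n)' and Q = 'R(n)'.

If not (R(n)), then not (F(n)).


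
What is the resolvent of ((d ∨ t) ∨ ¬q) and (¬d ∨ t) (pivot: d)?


The clauses contain complementary literals d and ¬d.
Resolution eliminates this pair and disjoins the remaining literals (merging duplicates).

(¬q ∨ t)


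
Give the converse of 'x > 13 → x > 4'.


The converse of (P → Q) is (Q → P). It is not in general equivalent to the original.
Here P = 'x > 13' and Q = 'x > 4'.

If x > 4, then x > 13.


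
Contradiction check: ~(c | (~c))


Truth table over {c}:
c | φ
-----
False | False
True | False
Every row is false.

Yes, it is a contradiction.


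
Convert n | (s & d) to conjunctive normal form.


Step 1: Distribute ∨ over ∧: n ∨ (s ∧ d) = (n ∨ s) ∧ (n ∨ d).

(n | s) & (n | d)


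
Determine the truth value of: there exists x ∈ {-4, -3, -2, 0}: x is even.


Evaluate the predicate on each element: -4:T, -3:F, -2:T, 0:T.
Witness x = -4 satisfies the predicate.

T


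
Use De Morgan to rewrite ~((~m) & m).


De Morgan: the negation of a conjunction is the disjunction of the negations.
Distribute ~ across &, flipping it to |, and negate each literal.

m | (~m)


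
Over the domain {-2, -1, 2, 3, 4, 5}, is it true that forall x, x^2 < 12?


Evaluate the predicate on each element: -2:True, -1:True, 2:True, 3:True, 4:False, 5:False.
Counterexample x = 4 fails the predicate.

False


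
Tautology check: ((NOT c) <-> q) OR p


Build the truth table over {c, p, q}:
c | p | q | φ
-------------
F | F | F | F
T | F | F | T
F | T | F | T
T | T | F | T
F | F | T | T
T | F | T | F
F | T | T | T
T | T | T | T
Counterexample at row 1: with c=F, p=F, q=F, the formula is F.

No, it is not a tautology.


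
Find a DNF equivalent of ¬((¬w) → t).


Step 1: Rewrite implication then negate: ¬(¬(¬w) ∨ t) = (¬w) ∧ ¬t.

(¬w) ∧ (¬t)


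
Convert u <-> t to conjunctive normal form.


Step 1: Rewrite u ↔ t as (u → t) ∧ (t → u).
Step 2: Rewrite each implication as a disjunction.

((NOT u) OR t) AND ((NOT t) OR u)


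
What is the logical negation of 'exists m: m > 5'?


¬(forall x: φ) = exists x: ¬φ, and ¬(exists x: φ) = forall x: ¬φ.
Apply to the existential statement.

forall m: ~(m > 5)


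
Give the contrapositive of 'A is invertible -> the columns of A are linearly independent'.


The contrapositive of (P → Q) is (¬Q → ¬P); it is logically equivalent to the original.
Here P = 'A is invertible' and Q = 'the columns of A are linearly independent'.

If not (the columns of A are linearly independent), then not (A is invertible).


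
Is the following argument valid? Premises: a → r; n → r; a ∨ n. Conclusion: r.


This matches the form of proof by cases: the conclusion follows in every model of the premises.

Valid.


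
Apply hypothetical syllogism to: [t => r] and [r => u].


Hypothetical syllogism: from (P → Q) and (Q → R), infer (P → R).
Chain the two implications through the shared middle term 'r'.

t => u


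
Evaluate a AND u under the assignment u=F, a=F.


Substitute u=F, a=F:
a AND u = F AND F = F

F


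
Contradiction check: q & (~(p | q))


Truth table over {p, q}:
p | q | φ
---------
False | False | False
True | False | False
False | True | False
True | True | False
Every row is false.

Yes, it is a contradiction.


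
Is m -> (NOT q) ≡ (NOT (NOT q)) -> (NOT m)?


Compare truth tables:
m | q | φ | ψ
-------------
F | F | T | T
T | F | T | T
F | T | T | T
T | T | F | F
The columns φ and ψ agree on every row.

Yes, they are logically equivalent.


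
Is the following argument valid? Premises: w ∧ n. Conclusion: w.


This matches the form of conjunction elimination: the conclusion follows in every model of the premises.

Valid.


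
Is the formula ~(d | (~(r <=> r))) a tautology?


Build the truth table over {d, r}:
d | r | φ
---------
False | False | True
True | False | False
False | True | True
True | True | False
Counterexample at row 2: with d=True, r=False, the formula is False.

No, it is not a tautology.


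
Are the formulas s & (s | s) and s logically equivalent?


Compare truth tables:
s | φ | ψ
---------
False | False | False
True | True | True
The columns φ and ψ agree on every row.

Yes, they are logically equivalent.


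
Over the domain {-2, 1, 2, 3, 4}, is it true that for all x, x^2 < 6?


Evaluate the predicate on each element: -2:T, 1:T, 2:T, 3:F, 4:F.
Counterexample x = 3 fails the predicate.

F


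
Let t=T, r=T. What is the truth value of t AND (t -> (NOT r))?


Substitute t=T, r=T:
NOT r = F
t -> (NOT r) = T -> F = F
t AND (t -> (NOT r)) = T AND F = F

F


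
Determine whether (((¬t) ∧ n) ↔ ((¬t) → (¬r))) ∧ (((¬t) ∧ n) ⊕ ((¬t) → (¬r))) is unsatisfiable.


Truth table over {n, r, t}:
n | r | t | φ
-------------
F | F | F | F
T | F | F | F
F | T | F | F
T | T | F | F
F | F | T | F
T | F | T | F
F | T | T | F
T | T | T | F
Every row is false.

Yes, it is a contradiction.


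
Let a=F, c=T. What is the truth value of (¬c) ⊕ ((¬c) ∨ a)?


Substitute a=F, c=T:
¬c = F
¬c = F
(¬c) ∨ a = F ∨ F = F
(¬c) ⊕ ((¬c) ∨ a) = F ⊕ F = F

F


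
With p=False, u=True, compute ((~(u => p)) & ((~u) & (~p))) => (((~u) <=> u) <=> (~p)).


Substitute p=False, u=True:
… (earlier sub-steps elided)
~(u => p) = True
~u = False
~p = True
(~u) & (~p) = False & True = False
(~(u => p)) & ((~u) & (~p)) = True & False = False
~u = False
(~u) <=> u = False <=> True = False
~p = True
((~u) <=> u) <=> (~p) = False <=> True = False
((~(u => p)) & ((~u) & (~p))) => (((~u) <=> u) <=> (~p)) = False => False = True

True


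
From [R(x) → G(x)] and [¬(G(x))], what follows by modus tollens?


Modus tollens: from (P → Q) and ¬Q, infer ¬P.
Q = 'G(x)' is denied; since P → Q, P must also fail.

Not (R(x)).


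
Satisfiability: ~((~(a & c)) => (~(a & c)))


Check all 4 assignments over {a, c}:
a | c | φ
---------
False | False | False
True | False | False
False | True | False
True | True | False
No assignment makes the formula true.

Unsatisfiable.


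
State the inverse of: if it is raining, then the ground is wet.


The inverse of (P → Q) is (¬P → ¬Q). It is equivalent to the converse, not to the original.
Here P = 'it is raining' and Q = 'the ground is wet'.

If not (it is raining), then not (the ground is wet).


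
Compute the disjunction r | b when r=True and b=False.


Disjunction is false only when both operands are false.
Substitute: r=True, b=False.
True | False evaluates to True.

True


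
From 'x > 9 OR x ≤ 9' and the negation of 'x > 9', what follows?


Disjunctive syllogism: from (P ∨ Q) and ¬P, infer Q.
One disjunct, 'x > 9', is ruled out; the other must hold.

x ≤ 9


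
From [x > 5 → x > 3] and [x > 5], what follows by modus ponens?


Modus ponens: from (P → Q) and P, infer Q.
P = 'x > 5' is asserted, and P → Q holds, so Q follows.

x > 3.


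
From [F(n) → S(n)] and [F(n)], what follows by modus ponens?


Modus ponens: from (P → Q) and P, infer Q.
P = 'F(n)' is asserted, and P → Q holds, so Q follows.

S(n).


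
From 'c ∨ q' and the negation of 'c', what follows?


Disjunctive syllogism: from (P ∨ Q) and ¬P, infer Q.
One disjunct, 'c', is ruled out; the other must hold.

q


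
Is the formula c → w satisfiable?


Search for a satisfying assignment over {c, w}.
Try c=F, w=F: the formula evaluates to T.
A satisfying assignment exists.

Satisfiable.


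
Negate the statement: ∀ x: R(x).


¬(∀ x: φ) = ∃ x: ¬φ, and ¬(∃ x: φ) = ∀ x: ¬φ.
Apply to the universal statement.

∃ x: ¬(R(x))


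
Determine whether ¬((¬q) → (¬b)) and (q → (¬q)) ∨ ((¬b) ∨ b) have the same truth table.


Compare truth tables:
b | q | φ | ψ
-------------
F | F | F | T
T | F | T | T
F | T | F | T
T | T | F | T
They differ at row 1 (b=F, q=F): φ=F but ψ=T.

No, they are not logically equivalent.


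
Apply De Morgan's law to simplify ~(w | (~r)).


De Morgan: the negation of a disjunction is the conjunction of the negations.
Distribute ~ across |, flipping it to &, and negate each literal.

(~w) & r


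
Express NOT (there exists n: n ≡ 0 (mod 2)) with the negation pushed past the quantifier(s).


¬(for all x: φ) = there exists x: ¬φ, and ¬(there exists x: φ) = for all x: ¬φ.
Apply to the existential statement.

for all n: NOT(n ≡ 0 (mod 2))


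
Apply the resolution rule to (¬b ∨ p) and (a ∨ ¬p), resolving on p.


The clauses contain complementary literals p and ¬p.
Resolution eliminates this pair and disjoins the remaining literals (merging duplicates).

(¬b ∨ a)


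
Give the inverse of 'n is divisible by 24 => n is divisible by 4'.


The inverse of (P → Q) is (¬P → ¬Q). It is equivalent to the converse, not to the original.
Here P = 'n is divisible by 24' and Q = 'n is divisible by 4'.

If not (n is divisible by 24), then not (n is divisible by 4).


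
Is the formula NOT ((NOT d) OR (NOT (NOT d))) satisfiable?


Check all 2 assignments over {d}:
d | φ
-----
F | F
T | F
No assignment makes the formula true.

Unsatisfiable.


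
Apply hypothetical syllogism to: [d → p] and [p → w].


Hypothetical syllogism: from (P → Q) and (Q → R), infer (P → R).
Chain the two implications through the shared middle term 'p'.

d → w


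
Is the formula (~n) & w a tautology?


Build the truth table over {n, w}:
n | w | φ
---------
False | False | False
True | False | False
False | True | True
True | True | False
Counterexample at row 1: with n=False, w=False, the formula is False.

No, it is not a tautology.


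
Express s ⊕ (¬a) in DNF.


Step 1: s ⊕ (¬a) is true exactly when they disagree: (s ∧ ¬(¬a)) ∨ (¬s ∧ (¬a)).
Step 2: Eliminate any double negations (¬¬X = X).

(s ∧ a) ∨ ((¬s) ∧ (¬a))


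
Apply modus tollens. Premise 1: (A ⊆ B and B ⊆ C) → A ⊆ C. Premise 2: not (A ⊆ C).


Modus tollens: from (P → Q) and ¬Q, infer ¬P.
Q = 'A ⊆ C' is denied; since P → Q, P must also fail.

Not ((A ⊆ B and B ⊆ C)).


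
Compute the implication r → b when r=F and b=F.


Implication is false only when antecedent is true and consequent is false.
Substitute: r=F, b=F.
F → F evaluates to T.

T
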